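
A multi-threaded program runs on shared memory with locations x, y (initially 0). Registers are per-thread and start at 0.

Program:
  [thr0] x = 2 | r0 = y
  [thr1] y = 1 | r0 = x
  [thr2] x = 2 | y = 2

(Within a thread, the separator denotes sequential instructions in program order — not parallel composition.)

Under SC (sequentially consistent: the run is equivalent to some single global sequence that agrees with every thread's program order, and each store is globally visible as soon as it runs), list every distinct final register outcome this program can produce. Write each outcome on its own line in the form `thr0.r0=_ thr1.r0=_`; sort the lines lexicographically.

outcome vector order: (thr0.r0,thr1.r0)
|SC outcomes| = 5

thr0.r0=0 thr1.r0=2
thr0.r0=1 thr1.r0=0
thr0.r0=1 thr1.r0=2
thr0.r0=2 thr1.r0=0
thr0.r0=2 thr1.r0=2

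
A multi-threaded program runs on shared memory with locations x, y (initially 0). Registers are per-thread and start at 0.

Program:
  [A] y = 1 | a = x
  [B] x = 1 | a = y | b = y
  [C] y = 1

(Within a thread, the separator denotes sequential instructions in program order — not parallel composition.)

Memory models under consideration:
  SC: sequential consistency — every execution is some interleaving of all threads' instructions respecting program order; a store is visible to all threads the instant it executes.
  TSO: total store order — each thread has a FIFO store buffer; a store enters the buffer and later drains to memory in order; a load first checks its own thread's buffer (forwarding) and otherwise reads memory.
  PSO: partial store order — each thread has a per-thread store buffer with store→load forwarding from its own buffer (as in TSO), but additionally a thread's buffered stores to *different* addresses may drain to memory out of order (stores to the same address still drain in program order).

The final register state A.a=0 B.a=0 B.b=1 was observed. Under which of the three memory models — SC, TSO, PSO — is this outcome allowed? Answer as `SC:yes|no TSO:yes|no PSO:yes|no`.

SC:no TSO:yes PSO:yes

outcome vector order: (A.a,B.a,B.b)
SC (4): <0 1 1>; <1 0 0>; <1 0 1>; <1 1 1>
TSO (6): <0 0 0>; <0 0 1>; <0 1 1>; <1 0 0>; <1 0 1>; <1 1 1>
PSO (6): <0 0 0>; <0 0 1>; <0 1 1>; <1 0 0>; <1 0 1>; <1 1 1>
target <0 0 1> ∈ {TSO,PSO}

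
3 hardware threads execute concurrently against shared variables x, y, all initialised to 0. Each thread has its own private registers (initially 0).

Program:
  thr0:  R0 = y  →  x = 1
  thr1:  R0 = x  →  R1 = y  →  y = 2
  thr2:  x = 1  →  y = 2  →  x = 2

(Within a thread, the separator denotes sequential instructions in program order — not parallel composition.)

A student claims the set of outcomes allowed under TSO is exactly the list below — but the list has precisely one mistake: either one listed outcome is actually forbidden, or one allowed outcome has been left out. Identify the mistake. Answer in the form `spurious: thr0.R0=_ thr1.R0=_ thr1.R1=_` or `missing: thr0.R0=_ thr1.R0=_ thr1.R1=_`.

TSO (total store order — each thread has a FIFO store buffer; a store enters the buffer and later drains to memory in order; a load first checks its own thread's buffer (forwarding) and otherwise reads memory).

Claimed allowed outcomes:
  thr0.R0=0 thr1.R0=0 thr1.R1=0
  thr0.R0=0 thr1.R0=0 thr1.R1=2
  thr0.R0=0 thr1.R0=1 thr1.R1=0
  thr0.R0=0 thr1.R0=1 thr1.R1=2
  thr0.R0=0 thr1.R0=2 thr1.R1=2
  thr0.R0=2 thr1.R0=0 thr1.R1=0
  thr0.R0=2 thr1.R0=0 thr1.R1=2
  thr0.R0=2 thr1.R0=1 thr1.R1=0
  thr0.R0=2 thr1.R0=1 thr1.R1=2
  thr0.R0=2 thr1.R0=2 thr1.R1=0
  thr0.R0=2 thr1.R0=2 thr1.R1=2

outcome vector order: (thr0.R0,thr1.R0,thr1.R1)
TSO: 10 outcomes — {<0 0 0>; <0 0 2>; <0 1 0>; <0 1 2>; <0 2 2>; <2 0 0>; <2 0 2>; <2 1 0>; <2 1 2>; <2 2 2>}
claimed∖TSO = {<2 2 0>}

spurious: thr0.R0=2 thr1.R0=2 thr1.R1=0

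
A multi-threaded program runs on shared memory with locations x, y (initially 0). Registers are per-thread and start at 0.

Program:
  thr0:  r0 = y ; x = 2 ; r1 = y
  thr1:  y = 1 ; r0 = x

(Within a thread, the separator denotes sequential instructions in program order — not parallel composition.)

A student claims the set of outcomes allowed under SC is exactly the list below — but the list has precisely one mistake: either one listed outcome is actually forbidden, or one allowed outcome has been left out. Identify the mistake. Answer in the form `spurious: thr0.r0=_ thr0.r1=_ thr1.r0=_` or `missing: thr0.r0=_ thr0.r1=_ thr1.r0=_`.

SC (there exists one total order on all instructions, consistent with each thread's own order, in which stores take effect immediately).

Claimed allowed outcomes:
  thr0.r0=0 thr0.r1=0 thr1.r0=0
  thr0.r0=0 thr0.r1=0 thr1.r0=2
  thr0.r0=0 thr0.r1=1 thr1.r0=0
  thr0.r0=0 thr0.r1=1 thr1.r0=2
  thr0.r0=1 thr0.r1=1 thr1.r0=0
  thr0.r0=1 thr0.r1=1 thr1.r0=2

outcome vector order: (thr0.r0,thr0.r1,thr1.r0)
under SC → <0 0 2>, <0 1 0>, <0 1 2>, <1 1 0>, <1 1 2>
claimed∖SC = {<0 0 0>}

spurious: thr0.r0=0 thr0.r1=0 thr1.r0=0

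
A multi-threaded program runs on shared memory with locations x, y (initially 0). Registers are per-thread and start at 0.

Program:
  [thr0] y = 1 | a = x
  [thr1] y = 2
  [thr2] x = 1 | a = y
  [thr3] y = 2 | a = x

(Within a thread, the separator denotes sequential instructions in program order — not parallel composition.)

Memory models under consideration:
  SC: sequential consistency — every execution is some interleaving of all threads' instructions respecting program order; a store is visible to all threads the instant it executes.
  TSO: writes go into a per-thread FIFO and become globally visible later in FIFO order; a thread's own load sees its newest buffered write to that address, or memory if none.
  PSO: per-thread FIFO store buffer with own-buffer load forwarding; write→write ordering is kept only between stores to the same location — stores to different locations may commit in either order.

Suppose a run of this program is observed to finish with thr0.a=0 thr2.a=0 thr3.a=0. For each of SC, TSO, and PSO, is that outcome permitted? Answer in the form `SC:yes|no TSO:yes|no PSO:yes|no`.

SC:no TSO:yes PSO:yes

outcome vector order: (thr0.a,thr2.a,thr3.a)
SC: 9 outcomes — {<0 1 0> <0 1 1> <0 2 0> <0 2 1> <1 0 1> <1 1 0> <1 1 1> <1 2 0> <1 2 1>}
TSO: 12 outcomes — {<0 0 0> <0 0 1> <0 1 0> <0 1 1> <0 2 0> <0 2 1> <1 0 0> <1 0 1> <1 1 0> <1 1 1> <1 2 0> <1 2 1>}
PSO: 12 outcomes — {<0 0 0> <0 0 1> <0 1 0> <0 1 1> <0 2 0> <0 2 1> <1 0 0> <1 0 1> <1 1 0> <1 1 1> <1 2 0> <1 2 1>}
target <0 0 0> ∈ {TSO,PSO}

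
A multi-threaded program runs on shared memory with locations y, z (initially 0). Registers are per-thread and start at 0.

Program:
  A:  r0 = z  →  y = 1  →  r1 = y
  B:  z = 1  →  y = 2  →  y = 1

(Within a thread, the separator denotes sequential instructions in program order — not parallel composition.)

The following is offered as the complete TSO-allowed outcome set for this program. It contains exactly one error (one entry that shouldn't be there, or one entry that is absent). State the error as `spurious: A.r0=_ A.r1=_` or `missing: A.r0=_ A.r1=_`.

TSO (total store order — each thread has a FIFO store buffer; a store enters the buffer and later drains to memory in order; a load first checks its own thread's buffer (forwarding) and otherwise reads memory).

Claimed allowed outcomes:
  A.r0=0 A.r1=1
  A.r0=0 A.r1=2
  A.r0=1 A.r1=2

outcome vector order: (A.r0,A.r1)
under TSO → <0 1> <0 2> <1 1> <1 2>
TSO∖claimed = {<1 1>}

missing: A.r0=1 A.r1=1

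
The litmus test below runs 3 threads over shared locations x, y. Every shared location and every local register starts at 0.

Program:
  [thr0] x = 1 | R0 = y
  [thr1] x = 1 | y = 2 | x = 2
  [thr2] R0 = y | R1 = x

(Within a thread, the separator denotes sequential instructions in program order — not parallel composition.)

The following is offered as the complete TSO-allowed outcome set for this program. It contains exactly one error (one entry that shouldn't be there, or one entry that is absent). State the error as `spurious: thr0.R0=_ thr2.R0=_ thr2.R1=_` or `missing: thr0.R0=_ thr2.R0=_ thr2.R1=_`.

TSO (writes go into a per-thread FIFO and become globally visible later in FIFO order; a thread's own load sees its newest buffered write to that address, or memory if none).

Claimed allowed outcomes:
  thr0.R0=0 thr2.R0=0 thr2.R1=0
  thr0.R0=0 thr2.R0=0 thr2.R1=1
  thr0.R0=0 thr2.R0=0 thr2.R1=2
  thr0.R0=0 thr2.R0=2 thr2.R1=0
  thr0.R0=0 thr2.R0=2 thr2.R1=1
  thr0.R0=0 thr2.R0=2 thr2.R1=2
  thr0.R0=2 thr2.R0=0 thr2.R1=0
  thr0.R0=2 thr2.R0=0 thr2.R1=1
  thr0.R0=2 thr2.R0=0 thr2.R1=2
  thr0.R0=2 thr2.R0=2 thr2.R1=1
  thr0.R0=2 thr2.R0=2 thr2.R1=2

outcome vector order: (thr0.R0,thr2.R0,thr2.R1)
[TSO] allowed = {0/0/0, 0/0/1, 0/0/2, 0/2/1, 0/2/2, 2/0/0, 2/0/1, 2/0/2, 2/2/1, 2/2/2}
claimed∖TSO = {0/2/0}

spurious: thr0.R0=0 thr2.R0=2 thr2.R1=0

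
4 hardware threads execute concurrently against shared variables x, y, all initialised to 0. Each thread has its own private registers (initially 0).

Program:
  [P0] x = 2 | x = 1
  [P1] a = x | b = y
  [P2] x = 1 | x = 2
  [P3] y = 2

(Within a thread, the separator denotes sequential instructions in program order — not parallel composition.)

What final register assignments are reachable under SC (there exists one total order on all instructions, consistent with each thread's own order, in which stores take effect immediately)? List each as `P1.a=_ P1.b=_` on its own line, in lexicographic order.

outcome vector order: (P1.a,P1.b)
|SC outcomes| = 6

P1.a=0 P1.b=0
P1.a=0 P1.b=2
P1.a=1 P1.b=0
P1.a=1 P1.b=2
P1.a=2 P1.b=0
P1.a=2 P1.b=2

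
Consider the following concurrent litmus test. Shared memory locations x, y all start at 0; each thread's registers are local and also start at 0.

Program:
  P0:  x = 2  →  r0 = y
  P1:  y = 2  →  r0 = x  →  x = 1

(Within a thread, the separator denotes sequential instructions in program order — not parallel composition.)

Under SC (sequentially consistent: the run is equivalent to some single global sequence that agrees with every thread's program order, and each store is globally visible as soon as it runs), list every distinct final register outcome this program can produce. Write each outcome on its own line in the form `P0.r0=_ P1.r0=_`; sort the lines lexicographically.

outcome vector order: (P0.r0,P1.r0)
|SC outcomes| = 3

P0.r0=0 P1.r0=2
P0.r0=2 P1.r0=0
P0.r0=2 P1.r0=2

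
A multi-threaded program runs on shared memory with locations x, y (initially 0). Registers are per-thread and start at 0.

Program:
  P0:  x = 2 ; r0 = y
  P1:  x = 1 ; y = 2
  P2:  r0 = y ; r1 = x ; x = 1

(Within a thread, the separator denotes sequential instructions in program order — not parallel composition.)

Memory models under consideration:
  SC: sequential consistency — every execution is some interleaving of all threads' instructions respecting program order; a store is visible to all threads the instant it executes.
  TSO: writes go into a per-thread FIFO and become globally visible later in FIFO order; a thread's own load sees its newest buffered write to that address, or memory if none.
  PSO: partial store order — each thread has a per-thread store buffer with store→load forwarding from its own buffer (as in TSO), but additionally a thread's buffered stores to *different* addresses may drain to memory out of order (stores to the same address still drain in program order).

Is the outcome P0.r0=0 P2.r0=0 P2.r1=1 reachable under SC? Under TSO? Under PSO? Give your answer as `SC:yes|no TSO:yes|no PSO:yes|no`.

outcome vector order: (P0.r0,P2.r0,P2.r1)
SC: 10 outcomes — {000, 001, 002, 021, 022, 200, 201, 202, 221, 222}
TSO: 10 outcomes — {000, 001, 002, 021, 022, 200, 201, 202, 221, 222}
PSO: 12 outcomes — {000, 001, 002, 020, 021, 022, 200, 201, 202, 220, 221, 222}
target 001 ∈ {SC,TSO,PSO}

SC:yes TSO:yes PSO:yes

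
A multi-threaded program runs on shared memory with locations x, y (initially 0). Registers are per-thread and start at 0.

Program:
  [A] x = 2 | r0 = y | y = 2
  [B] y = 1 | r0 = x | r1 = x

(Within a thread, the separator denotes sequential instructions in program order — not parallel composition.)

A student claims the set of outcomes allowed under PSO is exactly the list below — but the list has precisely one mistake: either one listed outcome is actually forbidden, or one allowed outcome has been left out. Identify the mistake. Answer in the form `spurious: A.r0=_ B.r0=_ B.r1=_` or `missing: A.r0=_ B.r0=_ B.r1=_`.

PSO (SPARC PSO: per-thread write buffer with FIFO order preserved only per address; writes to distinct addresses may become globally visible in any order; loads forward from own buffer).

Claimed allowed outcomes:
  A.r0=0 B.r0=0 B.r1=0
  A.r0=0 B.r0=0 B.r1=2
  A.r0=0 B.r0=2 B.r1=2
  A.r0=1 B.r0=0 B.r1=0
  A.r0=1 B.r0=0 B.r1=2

missing: A.r0=1 B.r0=2 B.r1=2

outcome vector order: (A.r0,B.r0,B.r1)
[PSO] allowed = {<0 0 0>, <0 0 2>, <0 2 2>, <1 0 0>, <1 0 2>, <1 2 2>}
PSO∖claimed = {<1 2 2>}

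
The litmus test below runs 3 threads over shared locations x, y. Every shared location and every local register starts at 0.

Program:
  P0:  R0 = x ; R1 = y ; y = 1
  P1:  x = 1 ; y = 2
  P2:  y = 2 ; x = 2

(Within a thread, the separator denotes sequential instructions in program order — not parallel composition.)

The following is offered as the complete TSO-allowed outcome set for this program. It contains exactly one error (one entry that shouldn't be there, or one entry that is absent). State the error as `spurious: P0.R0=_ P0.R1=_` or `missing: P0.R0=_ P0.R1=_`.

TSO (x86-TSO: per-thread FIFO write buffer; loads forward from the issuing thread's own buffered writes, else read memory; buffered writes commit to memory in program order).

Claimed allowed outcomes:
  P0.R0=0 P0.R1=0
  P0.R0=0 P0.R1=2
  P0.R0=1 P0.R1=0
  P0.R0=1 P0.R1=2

outcome vector order: (P0.R0,P0.R1)
under TSO → <0 0>; <0 2>; <1 0>; <1 2>; <2 2>
TSO∖claimed = {<2 2>}

missing: P0.R0=2 P0.R1=2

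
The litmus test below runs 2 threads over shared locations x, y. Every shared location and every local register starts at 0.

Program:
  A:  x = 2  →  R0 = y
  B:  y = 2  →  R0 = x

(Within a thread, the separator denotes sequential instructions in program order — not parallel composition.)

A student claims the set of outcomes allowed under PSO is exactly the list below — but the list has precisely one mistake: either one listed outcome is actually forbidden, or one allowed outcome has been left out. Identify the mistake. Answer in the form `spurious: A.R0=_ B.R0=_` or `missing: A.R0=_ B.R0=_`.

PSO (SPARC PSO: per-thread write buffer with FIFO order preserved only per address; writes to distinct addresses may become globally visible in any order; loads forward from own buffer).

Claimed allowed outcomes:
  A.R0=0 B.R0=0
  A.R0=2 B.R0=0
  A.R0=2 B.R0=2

missing: A.R0=0 B.R0=2

outcome vector order: (A.R0,B.R0)
[PSO] allowed = {0/0; 0/2; 2/0; 2/2}
PSO∖claimed = {0/2}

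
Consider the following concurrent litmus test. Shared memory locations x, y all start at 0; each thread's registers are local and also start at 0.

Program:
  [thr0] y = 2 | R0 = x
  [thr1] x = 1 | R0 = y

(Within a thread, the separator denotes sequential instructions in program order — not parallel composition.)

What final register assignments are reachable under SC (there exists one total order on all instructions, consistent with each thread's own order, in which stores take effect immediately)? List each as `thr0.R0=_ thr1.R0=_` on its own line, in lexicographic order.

thr0.R0=0 thr1.R0=2
thr0.R0=1 thr1.R0=0
thr0.R0=1 thr1.R0=2

outcome vector order: (thr0.R0,thr1.R0)
|SC outcomes| = 3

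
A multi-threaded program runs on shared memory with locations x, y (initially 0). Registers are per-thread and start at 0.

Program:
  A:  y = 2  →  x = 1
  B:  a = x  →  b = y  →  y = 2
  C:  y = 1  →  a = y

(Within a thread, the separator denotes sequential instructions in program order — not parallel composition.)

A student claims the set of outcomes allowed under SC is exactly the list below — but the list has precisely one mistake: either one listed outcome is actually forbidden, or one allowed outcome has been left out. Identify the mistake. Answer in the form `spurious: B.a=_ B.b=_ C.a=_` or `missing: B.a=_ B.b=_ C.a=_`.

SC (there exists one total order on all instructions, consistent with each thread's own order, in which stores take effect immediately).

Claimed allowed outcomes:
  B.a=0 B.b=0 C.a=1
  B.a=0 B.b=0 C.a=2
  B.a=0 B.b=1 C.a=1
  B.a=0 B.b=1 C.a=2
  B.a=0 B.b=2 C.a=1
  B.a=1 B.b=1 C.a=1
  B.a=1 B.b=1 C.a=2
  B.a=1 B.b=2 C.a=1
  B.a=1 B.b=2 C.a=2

outcome vector order: (B.a,B.b,C.a)
SC (10): <0 0 1> <0 0 2> <0 1 1> <0 1 2> <0 2 1> <0 2 2> <1 1 1> <1 1 2> <1 2 1> <1 2 2>
SC∖claimed = {<0 2 2>}

missing: B.a=0 B.b=2 C.a=2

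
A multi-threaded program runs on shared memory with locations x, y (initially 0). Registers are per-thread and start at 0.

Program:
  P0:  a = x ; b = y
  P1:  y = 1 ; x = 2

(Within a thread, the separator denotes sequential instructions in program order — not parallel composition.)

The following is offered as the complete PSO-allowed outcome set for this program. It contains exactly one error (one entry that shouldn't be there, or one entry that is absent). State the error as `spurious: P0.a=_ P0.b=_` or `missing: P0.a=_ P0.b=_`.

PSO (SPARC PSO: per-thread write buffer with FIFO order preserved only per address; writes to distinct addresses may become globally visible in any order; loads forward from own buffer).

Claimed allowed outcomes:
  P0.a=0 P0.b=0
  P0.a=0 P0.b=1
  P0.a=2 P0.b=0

outcome vector order: (P0.a,P0.b)
[PSO] allowed = {00 01 20 21}
PSO∖claimed = {21}

missing: P0.a=2 P0.b=1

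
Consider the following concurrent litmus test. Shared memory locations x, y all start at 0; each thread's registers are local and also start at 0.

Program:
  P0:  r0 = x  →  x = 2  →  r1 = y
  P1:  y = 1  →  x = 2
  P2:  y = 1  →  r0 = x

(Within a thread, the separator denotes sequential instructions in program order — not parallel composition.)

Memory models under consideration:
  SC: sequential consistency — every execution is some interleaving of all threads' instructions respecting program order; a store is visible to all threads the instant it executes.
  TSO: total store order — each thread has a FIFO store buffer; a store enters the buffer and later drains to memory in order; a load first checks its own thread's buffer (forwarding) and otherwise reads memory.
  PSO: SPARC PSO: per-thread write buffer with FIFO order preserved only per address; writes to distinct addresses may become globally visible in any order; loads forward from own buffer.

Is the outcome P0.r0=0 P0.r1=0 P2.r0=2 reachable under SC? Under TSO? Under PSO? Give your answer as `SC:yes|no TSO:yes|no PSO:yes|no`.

outcome vector order: (P0.r0,P0.r1,P2.r0)
SC: 5 outcomes — {0/0/2 0/1/0 0/1/2 2/1/0 2/1/2}
TSO: 6 outcomes — {0/0/0 0/0/2 0/1/0 0/1/2 2/1/0 2/1/2}
PSO: 8 outcomes — {0/0/0 0/0/2 0/1/0 0/1/2 2/0/0 2/0/2 2/1/0 2/1/2}
target 0/0/2 ∈ {SC,TSO,PSO}

SC:yes TSO:yes PSO:yes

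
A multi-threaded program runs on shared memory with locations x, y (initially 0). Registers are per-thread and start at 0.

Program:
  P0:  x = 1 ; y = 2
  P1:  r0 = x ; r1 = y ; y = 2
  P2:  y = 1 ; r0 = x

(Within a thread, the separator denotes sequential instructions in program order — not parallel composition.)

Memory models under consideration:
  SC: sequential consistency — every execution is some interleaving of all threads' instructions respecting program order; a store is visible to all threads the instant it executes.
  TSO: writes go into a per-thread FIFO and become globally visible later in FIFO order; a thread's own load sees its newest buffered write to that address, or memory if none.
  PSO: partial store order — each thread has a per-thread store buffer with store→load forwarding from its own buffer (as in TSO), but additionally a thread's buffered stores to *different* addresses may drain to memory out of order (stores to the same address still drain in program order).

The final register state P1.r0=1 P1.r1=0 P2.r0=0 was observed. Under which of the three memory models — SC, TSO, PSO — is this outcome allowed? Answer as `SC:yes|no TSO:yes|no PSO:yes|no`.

SC:no TSO:yes PSO:yes

outcome vector order: (P1.r0,P1.r1,P2.r0)
SC (11): 000; 001; 010; 011; 020; 021; 101; 110; 111; 120; 121
TSO (12): 000; 001; 010; 011; 020; 021; 100; 101; 110; 111; 120; 121
PSO (12): 000; 001; 010; 011; 020; 021; 100; 101; 110; 111; 120; 121
target 100 ∈ {TSO,PSO}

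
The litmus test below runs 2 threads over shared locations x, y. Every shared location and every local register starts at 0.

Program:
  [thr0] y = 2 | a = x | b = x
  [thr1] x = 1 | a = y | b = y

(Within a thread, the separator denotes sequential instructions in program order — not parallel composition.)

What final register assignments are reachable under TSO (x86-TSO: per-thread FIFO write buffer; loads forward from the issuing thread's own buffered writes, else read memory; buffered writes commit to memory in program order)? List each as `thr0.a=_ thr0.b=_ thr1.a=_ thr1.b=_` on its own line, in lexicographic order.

thr0.a=0 thr0.b=0 thr1.a=0 thr1.b=0
thr0.a=0 thr0.b=0 thr1.a=0 thr1.b=2
thr0.a=0 thr0.b=0 thr1.a=2 thr1.b=2
thr0.a=0 thr0.b=1 thr1.a=0 thr1.b=0
thr0.a=0 thr0.b=1 thr1.a=0 thr1.b=2
thr0.a=0 thr0.b=1 thr1.a=2 thr1.b=2
thr0.a=1 thr0.b=1 thr1.a=0 thr1.b=0
thr0.a=1 thr0.b=1 thr1.a=0 thr1.b=2
thr0.a=1 thr0.b=1 thr1.a=2 thr1.b=2

outcome vector order: (thr0.a,thr0.b,thr1.a,thr1.b)
|TSO outcomes| = 9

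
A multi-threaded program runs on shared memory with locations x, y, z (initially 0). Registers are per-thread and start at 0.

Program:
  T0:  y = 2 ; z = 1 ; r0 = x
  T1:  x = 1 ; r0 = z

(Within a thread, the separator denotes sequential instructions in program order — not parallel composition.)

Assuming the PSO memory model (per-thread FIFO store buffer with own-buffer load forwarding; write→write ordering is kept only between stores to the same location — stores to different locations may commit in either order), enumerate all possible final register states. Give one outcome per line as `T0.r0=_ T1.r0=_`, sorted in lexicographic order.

outcome vector order: (T0.r0,T1.r0)
|PSO outcomes| = 4

T0.r0=0 T1.r0=0
T0.r0=0 T1.r0=1
T0.r0=1 T1.r0=0
T0.r0=1 T1.r0=1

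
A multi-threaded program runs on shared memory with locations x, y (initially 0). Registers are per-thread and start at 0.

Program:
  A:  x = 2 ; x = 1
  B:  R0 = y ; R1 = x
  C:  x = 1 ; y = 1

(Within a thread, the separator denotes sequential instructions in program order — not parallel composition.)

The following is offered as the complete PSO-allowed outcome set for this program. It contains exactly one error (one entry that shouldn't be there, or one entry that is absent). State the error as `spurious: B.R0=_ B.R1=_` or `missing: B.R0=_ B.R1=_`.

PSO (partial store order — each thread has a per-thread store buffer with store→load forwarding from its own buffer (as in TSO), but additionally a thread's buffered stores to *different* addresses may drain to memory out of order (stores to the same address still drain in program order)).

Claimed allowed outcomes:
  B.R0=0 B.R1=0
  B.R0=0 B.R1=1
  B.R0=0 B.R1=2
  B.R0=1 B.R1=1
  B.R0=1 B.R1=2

missing: B.R0=1 B.R1=0

outcome vector order: (B.R0,B.R1)
PSO: 6 outcomes — {<0 0>; <0 1>; <0 2>; <1 0>; <1 1>; <1 2>}
PSO∖claimed = {<1 0>}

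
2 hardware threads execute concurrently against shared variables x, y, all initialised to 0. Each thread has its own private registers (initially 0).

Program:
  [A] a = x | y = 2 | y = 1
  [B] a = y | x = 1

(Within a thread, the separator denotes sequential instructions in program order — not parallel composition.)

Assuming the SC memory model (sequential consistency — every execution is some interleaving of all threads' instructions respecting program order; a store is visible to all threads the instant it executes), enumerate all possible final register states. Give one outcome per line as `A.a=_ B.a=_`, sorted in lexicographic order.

outcome vector order: (A.a,B.a)
|SC outcomes| = 4

A.a=0 B.a=0
A.a=0 B.a=1
A.a=0 B.a=2
A.a=1 B.a=0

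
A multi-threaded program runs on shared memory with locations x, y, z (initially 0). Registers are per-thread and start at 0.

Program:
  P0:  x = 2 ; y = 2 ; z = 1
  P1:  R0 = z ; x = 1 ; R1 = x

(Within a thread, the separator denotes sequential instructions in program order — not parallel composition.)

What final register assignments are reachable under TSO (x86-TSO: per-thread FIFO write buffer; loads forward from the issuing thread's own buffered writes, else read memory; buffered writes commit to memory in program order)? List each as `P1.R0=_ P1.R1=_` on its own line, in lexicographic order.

P1.R0=0 P1.R1=1
P1.R0=0 P1.R1=2
P1.R0=1 P1.R1=1

outcome vector order: (P1.R0,P1.R1)
|TSO outcomes| = 3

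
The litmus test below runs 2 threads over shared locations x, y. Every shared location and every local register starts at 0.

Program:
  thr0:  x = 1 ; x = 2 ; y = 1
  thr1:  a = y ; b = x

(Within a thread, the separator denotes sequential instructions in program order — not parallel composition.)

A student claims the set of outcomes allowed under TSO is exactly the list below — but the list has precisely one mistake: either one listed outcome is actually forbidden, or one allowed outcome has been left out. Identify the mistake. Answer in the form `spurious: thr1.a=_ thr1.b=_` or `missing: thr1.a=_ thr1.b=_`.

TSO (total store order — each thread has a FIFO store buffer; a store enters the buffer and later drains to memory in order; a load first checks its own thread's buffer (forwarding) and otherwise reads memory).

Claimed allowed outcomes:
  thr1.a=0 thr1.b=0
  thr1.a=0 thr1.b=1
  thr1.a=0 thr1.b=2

outcome vector order: (thr1.a,thr1.b)
under TSO → <0 0> <0 1> <0 2> <1 2>
TSO∖claimed = {<1 2>}

missing: thr1.a=1 thr1.b=2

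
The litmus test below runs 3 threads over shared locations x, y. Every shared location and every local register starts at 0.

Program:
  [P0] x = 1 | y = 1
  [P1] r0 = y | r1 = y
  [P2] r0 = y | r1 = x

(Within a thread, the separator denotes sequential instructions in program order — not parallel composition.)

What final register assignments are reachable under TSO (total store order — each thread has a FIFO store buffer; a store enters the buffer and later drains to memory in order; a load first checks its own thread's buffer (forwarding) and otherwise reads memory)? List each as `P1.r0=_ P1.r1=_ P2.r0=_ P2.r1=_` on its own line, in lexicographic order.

P1.r0=0 P1.r1=0 P2.r0=0 P2.r1=0
P1.r0=0 P1.r1=0 P2.r0=0 P2.r1=1
P1.r0=0 P1.r1=0 P2.r0=1 P2.r1=1
P1.r0=0 P1.r1=1 P2.r0=0 P2.r1=0
P1.r0=0 P1.r1=1 P2.r0=0 P2.r1=1
P1.r0=0 P1.r1=1 P2.r0=1 P2.r1=1
P1.r0=1 P1.r1=1 P2.r0=0 P2.r1=0
P1.r0=1 P1.r1=1 P2.r0=0 P2.r1=1
P1.r0=1 P1.r1=1 P2.r0=1 P2.r1=1

outcome vector order: (P1.r0,P1.r1,P2.r0,P2.r1)
|TSO outcomes| = 9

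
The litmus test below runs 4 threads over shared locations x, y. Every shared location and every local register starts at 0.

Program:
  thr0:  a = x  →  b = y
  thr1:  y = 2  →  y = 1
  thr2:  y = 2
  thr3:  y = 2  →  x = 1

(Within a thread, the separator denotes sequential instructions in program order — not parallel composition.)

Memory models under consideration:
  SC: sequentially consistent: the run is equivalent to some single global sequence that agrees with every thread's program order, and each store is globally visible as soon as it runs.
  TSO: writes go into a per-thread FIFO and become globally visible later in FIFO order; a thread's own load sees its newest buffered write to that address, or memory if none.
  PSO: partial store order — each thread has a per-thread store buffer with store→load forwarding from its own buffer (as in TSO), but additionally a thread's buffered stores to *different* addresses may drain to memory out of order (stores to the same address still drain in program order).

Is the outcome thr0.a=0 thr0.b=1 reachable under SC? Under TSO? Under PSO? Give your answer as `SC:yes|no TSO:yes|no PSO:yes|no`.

outcome vector order: (thr0.a,thr0.b)
[SC] allowed = {0/0; 0/1; 0/2; 1/1; 1/2}
[TSO] allowed = {0/0; 0/1; 0/2; 1/1; 1/2}
[PSO] allowed = {0/0; 0/1; 0/2; 1/0; 1/1; 1/2}
target 0/1 ∈ {SC,TSO,PSO}

SC:yes TSO:yes PSO:yes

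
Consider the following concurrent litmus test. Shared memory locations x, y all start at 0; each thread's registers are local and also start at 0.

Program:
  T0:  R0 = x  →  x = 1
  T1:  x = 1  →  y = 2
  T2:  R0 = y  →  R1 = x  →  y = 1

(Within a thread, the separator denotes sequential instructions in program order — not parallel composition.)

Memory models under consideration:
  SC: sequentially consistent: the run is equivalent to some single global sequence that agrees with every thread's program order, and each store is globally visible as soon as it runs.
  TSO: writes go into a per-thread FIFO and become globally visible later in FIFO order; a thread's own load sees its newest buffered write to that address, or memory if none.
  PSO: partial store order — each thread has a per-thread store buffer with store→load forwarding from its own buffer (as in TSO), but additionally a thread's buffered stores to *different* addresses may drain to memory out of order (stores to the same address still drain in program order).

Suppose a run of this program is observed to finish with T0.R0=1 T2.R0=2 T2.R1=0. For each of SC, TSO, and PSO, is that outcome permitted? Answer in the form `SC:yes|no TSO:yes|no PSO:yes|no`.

SC:no TSO:no PSO:yes

outcome vector order: (T0.R0,T2.R0,T2.R1)
[SC] allowed = {000; 001; 021; 100; 101; 121}
[TSO] allowed = {000; 001; 021; 100; 101; 121}
[PSO] allowed = {000; 001; 020; 021; 100; 101; 120; 121}
target 120 ∈ {PSO}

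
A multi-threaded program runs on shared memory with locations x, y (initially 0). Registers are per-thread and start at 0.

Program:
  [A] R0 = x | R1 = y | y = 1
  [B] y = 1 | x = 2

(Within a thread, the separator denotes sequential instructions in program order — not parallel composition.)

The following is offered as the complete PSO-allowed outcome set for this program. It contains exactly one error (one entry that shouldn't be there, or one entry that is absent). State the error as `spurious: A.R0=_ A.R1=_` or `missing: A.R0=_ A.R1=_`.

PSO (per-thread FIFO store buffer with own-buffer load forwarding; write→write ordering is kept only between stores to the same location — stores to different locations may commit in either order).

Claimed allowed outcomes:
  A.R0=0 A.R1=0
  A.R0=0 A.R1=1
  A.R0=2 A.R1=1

outcome vector order: (A.R0,A.R1)
PSO (4): <0 0> <0 1> <2 0> <2 1>
PSO∖claimed = {<2 0>}

missing: A.R0=2 A.R1=0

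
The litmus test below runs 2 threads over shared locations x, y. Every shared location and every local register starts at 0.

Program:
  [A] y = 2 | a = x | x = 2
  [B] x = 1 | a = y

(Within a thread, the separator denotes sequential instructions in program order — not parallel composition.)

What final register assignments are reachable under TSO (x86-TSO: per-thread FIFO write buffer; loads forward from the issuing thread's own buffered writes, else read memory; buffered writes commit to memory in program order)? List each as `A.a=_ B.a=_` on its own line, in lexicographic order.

outcome vector order: (A.a,B.a)
|TSO outcomes| = 4

A.a=0 B.a=0
A.a=0 B.a=2
A.a=1 B.a=0
A.a=1 B.a=2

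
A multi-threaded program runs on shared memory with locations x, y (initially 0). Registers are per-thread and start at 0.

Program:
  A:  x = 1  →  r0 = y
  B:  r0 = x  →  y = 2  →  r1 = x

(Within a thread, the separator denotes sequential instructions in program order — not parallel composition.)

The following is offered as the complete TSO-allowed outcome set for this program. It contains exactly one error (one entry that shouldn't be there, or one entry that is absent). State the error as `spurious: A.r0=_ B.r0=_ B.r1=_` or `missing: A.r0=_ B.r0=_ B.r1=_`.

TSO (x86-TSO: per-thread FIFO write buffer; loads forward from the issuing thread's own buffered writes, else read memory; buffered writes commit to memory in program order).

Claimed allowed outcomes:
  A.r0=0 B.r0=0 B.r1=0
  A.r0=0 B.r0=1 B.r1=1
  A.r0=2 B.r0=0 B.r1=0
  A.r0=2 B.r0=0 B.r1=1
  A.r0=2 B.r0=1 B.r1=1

missing: A.r0=0 B.r0=0 B.r1=1

outcome vector order: (A.r0,B.r0,B.r1)
TSO (6): <0 0 0>, <0 0 1>, <0 1 1>, <2 0 0>, <2 0 1>, <2 1 1>
TSO∖claimed = {<0 0 1>}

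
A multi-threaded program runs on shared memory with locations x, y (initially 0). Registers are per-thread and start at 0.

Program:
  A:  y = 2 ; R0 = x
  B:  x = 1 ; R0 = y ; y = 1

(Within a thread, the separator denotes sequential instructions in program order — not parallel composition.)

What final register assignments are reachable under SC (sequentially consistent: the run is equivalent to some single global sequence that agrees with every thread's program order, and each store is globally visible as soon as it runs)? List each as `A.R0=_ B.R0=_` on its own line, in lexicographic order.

A.R0=0 B.R0=2
A.R0=1 B.R0=0
A.R0=1 B.R0=2

outcome vector order: (A.R0,B.R0)
|SC outcomes| = 3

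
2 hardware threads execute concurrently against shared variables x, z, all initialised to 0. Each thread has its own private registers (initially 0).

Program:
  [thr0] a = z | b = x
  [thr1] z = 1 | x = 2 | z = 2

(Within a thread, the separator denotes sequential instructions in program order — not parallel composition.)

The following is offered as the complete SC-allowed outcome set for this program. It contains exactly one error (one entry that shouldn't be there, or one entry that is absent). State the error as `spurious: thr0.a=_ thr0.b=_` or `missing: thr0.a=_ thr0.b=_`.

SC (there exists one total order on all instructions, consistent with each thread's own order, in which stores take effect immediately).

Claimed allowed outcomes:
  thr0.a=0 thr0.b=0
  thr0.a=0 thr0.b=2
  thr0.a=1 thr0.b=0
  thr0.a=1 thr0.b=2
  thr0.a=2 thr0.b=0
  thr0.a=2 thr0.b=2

spurious: thr0.a=2 thr0.b=0

outcome vector order: (thr0.a,thr0.b)
[SC] allowed = {(0,0), (0,2), (1,0), (1,2), (2,2)}
claimed∖SC = {(2,0)}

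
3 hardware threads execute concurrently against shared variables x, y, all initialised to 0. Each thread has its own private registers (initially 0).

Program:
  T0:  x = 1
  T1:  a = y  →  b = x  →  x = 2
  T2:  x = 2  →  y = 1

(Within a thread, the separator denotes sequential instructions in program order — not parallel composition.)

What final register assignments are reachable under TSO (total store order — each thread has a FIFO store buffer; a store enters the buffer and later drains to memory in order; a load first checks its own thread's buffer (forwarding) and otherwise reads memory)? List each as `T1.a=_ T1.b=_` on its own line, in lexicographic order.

outcome vector order: (T1.a,T1.b)
|TSO outcomes| = 5

T1.a=0 T1.b=0
T1.a=0 T1.b=1
T1.a=0 T1.b=2
T1.a=1 T1.b=1
T1.a=1 T1.b=2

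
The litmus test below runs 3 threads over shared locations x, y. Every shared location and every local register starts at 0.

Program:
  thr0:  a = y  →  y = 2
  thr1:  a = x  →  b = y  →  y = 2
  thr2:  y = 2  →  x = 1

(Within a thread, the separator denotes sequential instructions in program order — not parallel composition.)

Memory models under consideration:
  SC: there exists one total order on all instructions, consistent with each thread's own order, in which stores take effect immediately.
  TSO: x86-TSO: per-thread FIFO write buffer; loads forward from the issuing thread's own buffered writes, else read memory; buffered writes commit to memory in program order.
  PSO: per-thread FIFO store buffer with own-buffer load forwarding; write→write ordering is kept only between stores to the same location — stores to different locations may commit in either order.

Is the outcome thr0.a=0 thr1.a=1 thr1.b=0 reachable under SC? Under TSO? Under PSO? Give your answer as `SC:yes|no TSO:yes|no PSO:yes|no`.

outcome vector order: (thr0.a,thr1.a,thr1.b)
SC: 6 outcomes — {000 002 012 200 202 212}
TSO: 6 outcomes — {000 002 012 200 202 212}
PSO: 8 outcomes — {000 002 010 012 200 202 210 212}
target 010 ∈ {PSO}

SC:no TSO:no PSO:yes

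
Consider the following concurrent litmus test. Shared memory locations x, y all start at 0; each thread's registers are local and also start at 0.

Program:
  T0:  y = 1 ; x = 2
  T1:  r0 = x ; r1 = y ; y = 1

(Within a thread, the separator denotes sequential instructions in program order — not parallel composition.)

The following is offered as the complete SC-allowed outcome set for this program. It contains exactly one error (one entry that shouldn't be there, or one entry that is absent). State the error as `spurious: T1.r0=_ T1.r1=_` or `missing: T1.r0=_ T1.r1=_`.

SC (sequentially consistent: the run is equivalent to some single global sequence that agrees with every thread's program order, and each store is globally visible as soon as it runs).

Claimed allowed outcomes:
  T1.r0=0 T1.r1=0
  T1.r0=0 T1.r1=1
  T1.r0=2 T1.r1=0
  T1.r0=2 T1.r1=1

spurious: T1.r0=2 T1.r1=0

outcome vector order: (T1.r0,T1.r1)
SC (3): (0,0) (0,1) (2,1)
claimed∖SC = {(2,0)}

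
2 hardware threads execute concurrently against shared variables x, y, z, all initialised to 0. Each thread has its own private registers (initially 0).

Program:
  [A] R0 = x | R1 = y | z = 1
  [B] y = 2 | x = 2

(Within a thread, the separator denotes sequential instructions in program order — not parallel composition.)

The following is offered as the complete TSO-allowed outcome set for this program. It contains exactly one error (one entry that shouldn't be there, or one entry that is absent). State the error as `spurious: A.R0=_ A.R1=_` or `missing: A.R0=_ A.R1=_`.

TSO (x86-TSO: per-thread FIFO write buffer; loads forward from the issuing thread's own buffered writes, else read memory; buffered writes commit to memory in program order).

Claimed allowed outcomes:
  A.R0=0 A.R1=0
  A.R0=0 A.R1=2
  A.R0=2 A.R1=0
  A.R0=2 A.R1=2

outcome vector order: (A.R0,A.R1)
TSO (3): 0/0, 0/2, 2/2
claimed∖TSO = {2/0}

spurious: A.R0=2 A.R1=0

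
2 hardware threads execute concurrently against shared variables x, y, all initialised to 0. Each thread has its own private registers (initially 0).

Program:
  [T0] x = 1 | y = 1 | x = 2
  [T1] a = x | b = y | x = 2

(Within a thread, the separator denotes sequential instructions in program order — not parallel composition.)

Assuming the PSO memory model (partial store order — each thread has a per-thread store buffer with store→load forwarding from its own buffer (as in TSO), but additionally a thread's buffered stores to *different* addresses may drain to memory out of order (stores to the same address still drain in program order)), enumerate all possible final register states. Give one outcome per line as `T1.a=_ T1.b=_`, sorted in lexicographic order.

T1.a=0 T1.b=0
T1.a=0 T1.b=1
T1.a=1 T1.b=0
T1.a=1 T1.b=1
T1.a=2 T1.b=0
T1.a=2 T1.b=1

outcome vector order: (T1.a,T1.b)
|PSO outcomes| = 6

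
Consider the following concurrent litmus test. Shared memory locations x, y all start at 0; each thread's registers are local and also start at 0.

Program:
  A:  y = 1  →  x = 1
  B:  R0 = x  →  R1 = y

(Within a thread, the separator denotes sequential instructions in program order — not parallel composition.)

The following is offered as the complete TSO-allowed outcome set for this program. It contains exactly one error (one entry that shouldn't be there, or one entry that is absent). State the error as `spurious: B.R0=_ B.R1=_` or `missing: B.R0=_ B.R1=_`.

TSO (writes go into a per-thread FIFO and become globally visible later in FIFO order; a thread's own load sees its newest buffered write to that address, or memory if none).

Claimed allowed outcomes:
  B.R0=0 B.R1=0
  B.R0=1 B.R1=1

outcome vector order: (B.R0,B.R1)
[TSO] allowed = {<0 0>; <0 1>; <1 1>}
TSO∖claimed = {<0 1>}

missing: B.R0=0 B.R1=1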